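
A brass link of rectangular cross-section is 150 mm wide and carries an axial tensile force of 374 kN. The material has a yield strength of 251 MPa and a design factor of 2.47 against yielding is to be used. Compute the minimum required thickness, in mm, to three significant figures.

σ_allow = 251/2.47 = 101.6 MPa.
Required area A = F/σ_allow = 374000/101.6 = 3680 mm².
t = A/w = 3680/150 = 24.54 mm.

t = 24.5 mm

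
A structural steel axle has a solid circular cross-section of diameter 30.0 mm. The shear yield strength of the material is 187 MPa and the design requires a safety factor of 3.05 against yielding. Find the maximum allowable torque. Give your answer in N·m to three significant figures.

T_allow = 325 N·m

τ_allow = 187/3.05 = 61.31 MPa.
For a solid shaft T_allow = τ_allow·πd³/16; πd³/16 = π×30.0³/16 = 5301 mm³.
T_allow = 61.31×5301 = 325000 N·mm = 325.0 N·m.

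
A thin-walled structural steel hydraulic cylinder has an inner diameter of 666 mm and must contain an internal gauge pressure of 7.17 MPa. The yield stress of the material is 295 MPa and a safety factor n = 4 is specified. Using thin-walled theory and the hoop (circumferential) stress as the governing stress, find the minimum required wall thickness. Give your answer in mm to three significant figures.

σ_allow = 295/4 = 73.75 MPa.
Hoop stress σ_h = pD/(2t), so t = pD/(2σ_allow) = 7.17×666/(2×73.75) = 32.37 mm.

t = 32.4 mm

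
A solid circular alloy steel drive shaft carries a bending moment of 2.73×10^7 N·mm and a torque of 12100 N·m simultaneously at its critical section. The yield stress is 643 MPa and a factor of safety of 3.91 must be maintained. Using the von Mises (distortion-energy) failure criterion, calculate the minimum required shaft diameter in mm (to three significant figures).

d = 122 mm

σ_allow = σ_y/n = 643/3.91 = 164.5 MPa.
For a solid shaft σ_b = 32M/(πd³) and τ = 16T/(πd³), so the von Mises stress is σ' = (16/πd³)·√(4M²+3T²).
√(4M²+3T²) = √(4×(2.730×10^7)² + 3×(1.210×10^7)²) = 5.848×10^7 N·mm.
d³ = 16×5.848×10^7/(π×164.5) = 1.811×10^6 mm³.
d = 121.9 mm.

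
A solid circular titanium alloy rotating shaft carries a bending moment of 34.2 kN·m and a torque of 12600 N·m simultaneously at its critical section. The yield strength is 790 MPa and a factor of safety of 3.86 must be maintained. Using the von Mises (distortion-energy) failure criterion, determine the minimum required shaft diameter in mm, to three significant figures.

d = 121 mm

σ_allow = σ_y/n = 790/3.86 = 204.7 MPa.
For a solid shaft σ_b = 32M/(πd³) and τ = 16T/(πd³), so the von Mises stress is σ' = (16/πd³)·√(4M²+3T²).
√(4M²+3T²) = √(4×(3.420×10^7)² + 3×(1.260×10^7)²) = 7.180×10^7 N·mm.
d³ = 16×7.180×10^7/(π×204.7) = 1.787×10^6 mm³.
d = 121.3 mm.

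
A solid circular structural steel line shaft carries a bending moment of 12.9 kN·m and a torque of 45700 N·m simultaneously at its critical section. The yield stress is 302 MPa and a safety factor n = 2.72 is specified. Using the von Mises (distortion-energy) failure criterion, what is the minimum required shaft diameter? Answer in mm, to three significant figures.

d = 156 mm

σ_allow = σ_y/n = 302/2.72 = 111.0 MPa.
For a solid shaft σ_b = 32M/(πd³) and τ = 16T/(πd³), so the von Mises stress is σ' = (16/πd³)·√(4M²+3T²).
√(4M²+3T²) = √(4×(1.290×10^7)² + 3×(4.570×10^7)²) = 8.325×10^7 N·mm.
d³ = 16×8.325×10^7/(π×111.0) = 3.819×10^6 mm³.
d = 156.3 mm.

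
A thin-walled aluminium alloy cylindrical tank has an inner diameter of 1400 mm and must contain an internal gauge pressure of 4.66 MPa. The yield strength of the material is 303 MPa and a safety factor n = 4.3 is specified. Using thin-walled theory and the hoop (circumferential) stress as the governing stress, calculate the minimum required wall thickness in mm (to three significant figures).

σ_allow = 303/4.3 = 70.47 MPa.
Hoop stress σ_h = pD/(2t), so t = pD/(2σ_allow) = 4.66×1400/(2×70.47) = 46.29 mm.

t = 46.3 mm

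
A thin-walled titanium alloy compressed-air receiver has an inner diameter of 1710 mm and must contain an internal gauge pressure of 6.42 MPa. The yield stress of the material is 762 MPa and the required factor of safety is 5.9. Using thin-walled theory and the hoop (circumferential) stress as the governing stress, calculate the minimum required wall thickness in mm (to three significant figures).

t = 42.5 mm

σ_allow = 762/5.9 = 129.2 MPa.
Hoop stress σ_h = pD/(2t), so t = pD/(2σ_allow) = 6.42×1710/(2×129.2) = 42.50 mm.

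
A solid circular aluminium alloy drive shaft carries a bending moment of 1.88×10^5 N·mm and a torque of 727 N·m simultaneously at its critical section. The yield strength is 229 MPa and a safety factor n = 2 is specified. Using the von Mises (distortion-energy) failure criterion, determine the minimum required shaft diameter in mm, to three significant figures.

d = 38.8 mm

σ_allow = σ_y/n = 229/2 = 114.5 MPa.
For a solid shaft σ_b = 32M/(πd³) and τ = 16T/(πd³), so the von Mises stress is σ' = (16/πd³)·√(4M²+3T²).
√(4M²+3T²) = √(4×(188000)² + 3×(727000)²) = 1.314×10^6 N·mm.
d³ = 16×1.314×10^6/(π×114.5) = 58450 mm³.
d = 38.81 mm.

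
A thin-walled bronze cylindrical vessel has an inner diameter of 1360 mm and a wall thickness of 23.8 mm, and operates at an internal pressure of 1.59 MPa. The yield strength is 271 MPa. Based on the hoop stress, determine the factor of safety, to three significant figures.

n = 5.97

σ_h = pD/(2t) = 1.59×1360/(2×23.8) = 45.43 MPa.
n = 271/45.43 = 5.965.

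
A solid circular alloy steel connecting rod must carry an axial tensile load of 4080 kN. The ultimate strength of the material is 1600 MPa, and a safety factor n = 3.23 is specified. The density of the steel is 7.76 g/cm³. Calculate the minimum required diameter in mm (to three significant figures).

Allowable stress σ_allow = 1600/3.23 = 495.4 MPa.
Required area A = F/σ_allow = 4080000/495.4 = 8236 mm².
A = πd²/4 → d = √(4A/π) = 102.4 mm.

d = 102 mm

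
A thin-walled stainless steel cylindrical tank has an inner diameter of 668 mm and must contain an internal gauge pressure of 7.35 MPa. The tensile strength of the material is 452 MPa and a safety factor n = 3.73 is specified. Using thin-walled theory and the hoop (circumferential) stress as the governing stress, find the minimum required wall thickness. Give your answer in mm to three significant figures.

t = 20.3 mm

σ_allow = 452/3.73 = 121.2 MPa.
Hoop stress σ_h = pD/(2t), so t = pD/(2σ_allow) = 7.35×668/(2×121.2) = 20.26 mm.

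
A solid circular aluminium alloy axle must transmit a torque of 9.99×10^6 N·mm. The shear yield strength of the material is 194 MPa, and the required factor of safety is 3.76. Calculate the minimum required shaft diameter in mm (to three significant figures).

d = 99.5 mm

Allowable shear stress τ_allow = 194/3.76 = 51.60 MPa.
For a solid shaft τ = 16T/(πd³), so d³ = 16T/(π τ_allow) = 16×9990000/(π×51.60) = 986100 mm³.
d = (986100)^(1/3) = 99.53 mm.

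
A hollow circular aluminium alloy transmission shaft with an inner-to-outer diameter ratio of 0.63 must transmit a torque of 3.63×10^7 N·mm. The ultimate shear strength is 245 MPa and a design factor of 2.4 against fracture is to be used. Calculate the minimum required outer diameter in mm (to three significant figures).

τ_allow = 245/2.4 = 102.1 MPa.
For a hollow shaft τ = 16T/[πd_o³(1−k⁴)] with k = 0.63, so 1−k⁴ = 0.8425.
d_o³ = 16T/[π τ_allow (1−k⁴)] = 16×3.6300×10^7/(π×102.1×0.8425) = 2.150×10^6 mm³.
d_o = 129.1 mm.

d_o = 129 mm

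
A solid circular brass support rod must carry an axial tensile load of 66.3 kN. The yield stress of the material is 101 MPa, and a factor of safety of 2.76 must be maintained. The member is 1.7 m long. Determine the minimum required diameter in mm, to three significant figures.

Allowable stress σ_allow = 101/2.76 = 36.59 MPa.
Required area A = F/σ_allow = 66300/36.59 = 1812 mm².
A = πd²/4 → d = √(4A/π) = 48.03 mm.

d = 48.0 mm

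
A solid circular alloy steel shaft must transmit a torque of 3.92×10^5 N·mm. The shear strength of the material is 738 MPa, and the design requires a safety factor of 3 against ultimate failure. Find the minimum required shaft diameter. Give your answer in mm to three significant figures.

Allowable shear stress τ_allow = 738/3 = 246.0 MPa.
For a solid shaft τ = 16T/(πd³), so d³ = 16T/(π τ_allow) = 16×392000/(π×246.0) = 8116 mm³.
d = (8116)^(1/3) = 20.10 mm.

d = 20.1 mm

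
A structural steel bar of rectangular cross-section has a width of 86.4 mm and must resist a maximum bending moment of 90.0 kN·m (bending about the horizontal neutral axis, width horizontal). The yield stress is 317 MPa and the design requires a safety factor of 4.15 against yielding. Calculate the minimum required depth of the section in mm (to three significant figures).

h = 286 mm

σ_allow = 317/4.15 = 76.39 MPa.
For a rectangular section σ = 6M/(bh²), so h² = 6M/(b σ_allow) = 6×9.0000×10^7/(86.4×76.39) = 81820 mm².
h = 286.0 mm.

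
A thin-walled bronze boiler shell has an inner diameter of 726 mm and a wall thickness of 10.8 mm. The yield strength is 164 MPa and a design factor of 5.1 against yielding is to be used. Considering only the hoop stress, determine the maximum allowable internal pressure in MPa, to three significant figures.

σ_allow = 164/5.1 = 32.16 MPa.
σ_h = pD/(2t) → p_allow = 2σ_allow t/D = 2×32.16×10.8/726 = 0.9567 MPa.

p_allow = 0.957 MPa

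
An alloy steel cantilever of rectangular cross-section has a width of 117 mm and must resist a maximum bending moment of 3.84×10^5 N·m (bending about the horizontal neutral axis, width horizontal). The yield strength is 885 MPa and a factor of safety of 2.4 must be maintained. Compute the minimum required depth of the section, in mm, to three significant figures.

σ_allow = 885/2.4 = 368.8 MPa.
For a rectangular section σ = 6M/(bh²), so h² = 6M/(b σ_allow) = 6×3.8400×10^8/(117×368.8) = 53400 mm².
h = 231.1 mm.

h = 231 mm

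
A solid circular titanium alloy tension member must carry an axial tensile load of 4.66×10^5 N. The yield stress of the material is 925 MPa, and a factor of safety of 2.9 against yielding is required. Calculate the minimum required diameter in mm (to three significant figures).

d = 43.1 mm

Allowable stress σ_allow = 925/2.9 = 319.0 MPa.
Required area A = F/σ_allow = 466000/319.0 = 1461 mm².
A = πd²/4 → d = √(4A/π) = 43.13 mm.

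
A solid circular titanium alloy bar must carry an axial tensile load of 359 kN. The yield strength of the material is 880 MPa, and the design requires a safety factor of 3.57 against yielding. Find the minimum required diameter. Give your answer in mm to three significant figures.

d = 43.1 mm

Allowable stress σ_allow = 880/3.57 = 246.5 MPa.
Required area A = F/σ_allow = 359000/246.5 = 1456 mm².
A = πd²/4 → d = √(4A/π) = 43.06 mm.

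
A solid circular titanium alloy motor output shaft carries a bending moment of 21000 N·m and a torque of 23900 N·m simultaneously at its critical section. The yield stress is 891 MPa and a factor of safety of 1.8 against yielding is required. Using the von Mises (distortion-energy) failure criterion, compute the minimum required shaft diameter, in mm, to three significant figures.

d = 84.7 mm

σ_allow = σ_y/n = 891/1.8 = 495.0 MPa.
For a solid shaft σ_b = 32M/(πd³) and τ = 16T/(πd³), so the von Mises stress is σ' = (16/πd³)·√(4M²+3T²).
√(4M²+3T²) = √(4×(2.100×10^7)² + 3×(2.390×10^7)²) = 5.897×10^7 N·mm.
d³ = 16×5.897×10^7/(π×495.0) = 606700 mm³.
d = 84.66 mm.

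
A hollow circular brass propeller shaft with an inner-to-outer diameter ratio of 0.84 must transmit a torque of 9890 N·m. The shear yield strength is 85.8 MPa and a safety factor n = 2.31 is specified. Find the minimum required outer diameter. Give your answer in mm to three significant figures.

τ_allow = 85.8/2.31 = 37.14 MPa.
For a hollow shaft τ = 16T/[πd_o³(1−k⁴)] with k = 0.84, so 1−k⁴ = 0.5021.
d_o³ = 16T/[π τ_allow (1−k⁴)] = 16×9890000/(π×37.14×0.5021) = 2.701×10^6 mm³.
d_o = 139.3 mm.

d_o = 139 mm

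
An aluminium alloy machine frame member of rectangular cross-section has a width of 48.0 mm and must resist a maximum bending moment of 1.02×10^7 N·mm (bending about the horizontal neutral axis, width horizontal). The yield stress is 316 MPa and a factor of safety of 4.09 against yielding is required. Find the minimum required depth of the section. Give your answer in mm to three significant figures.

h = 128 mm

σ_allow = 316/4.09 = 77.26 MPa.
For a rectangular section σ = 6M/(bh²), so h² = 6M/(b σ_allow) = 6×1.0200×10^7/(48.0×77.26) = 16500 mm².
h = 128.5 mm.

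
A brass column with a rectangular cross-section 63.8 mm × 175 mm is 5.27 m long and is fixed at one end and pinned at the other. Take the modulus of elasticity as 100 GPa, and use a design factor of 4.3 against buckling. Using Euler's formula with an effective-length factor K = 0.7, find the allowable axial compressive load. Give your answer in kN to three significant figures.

P_allow = 63.9 kN

Buckling occurs about the weak axis: I_min = h·b³/12 = 175×63.8³/12 = 3.787×10^6 mm⁴ (b = 63.8 mm is the smaller dimension).
Effective length L_e = KL = 0.7×5.27 m = 3689 mm.
Euler critical load P_cr = π²EI/L_e² = π²×100000×3.787×10^6/3689² = 274700 N.
P_allow = P_cr/n = 274700/4.3 = 63880 N.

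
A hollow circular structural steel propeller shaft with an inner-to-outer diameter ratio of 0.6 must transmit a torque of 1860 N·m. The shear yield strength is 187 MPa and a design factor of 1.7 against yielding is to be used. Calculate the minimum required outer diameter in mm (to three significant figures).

τ_allow = 187/1.7 = 110.0 MPa.
For a hollow shaft τ = 16T/[πd_o³(1−k⁴)] with k = 0.6, so 1−k⁴ = 0.8704.
d_o³ = 16T/[π τ_allow (1−k⁴)] = 16×1860000/(π×110.0×0.8704) = 98940 mm³.
d_o = 46.25 mm.

d_o = 46.3 mm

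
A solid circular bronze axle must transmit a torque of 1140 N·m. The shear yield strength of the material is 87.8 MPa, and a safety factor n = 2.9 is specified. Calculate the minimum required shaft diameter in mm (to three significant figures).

Allowable shear stress τ_allow = 87.8/2.9 = 30.28 MPa.
For a solid shaft τ = 16T/(πd³), so d³ = 16T/(π τ_allow) = 16×1140000/(π×30.28) = 191800 mm³.
d = (191800)^(1/3) = 57.67 mm.

d = 57.7 mm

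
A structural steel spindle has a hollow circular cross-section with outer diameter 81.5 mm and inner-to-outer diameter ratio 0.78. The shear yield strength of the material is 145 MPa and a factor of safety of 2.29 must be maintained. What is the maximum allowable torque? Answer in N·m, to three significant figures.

T_allow = 4240 N·m

τ_allow = 145/2.29 = 63.32 MPa.
For a hollow shaft T_allow = τ_allow·πd_o³(1−k⁴)/16 with 1−k⁴ = 0.6298, so πd_o³(1−k⁴)/16 = 66950 mm³.
T_allow = 63.32×66950 = 4.239×10^6 N·mm = 4239 N·m.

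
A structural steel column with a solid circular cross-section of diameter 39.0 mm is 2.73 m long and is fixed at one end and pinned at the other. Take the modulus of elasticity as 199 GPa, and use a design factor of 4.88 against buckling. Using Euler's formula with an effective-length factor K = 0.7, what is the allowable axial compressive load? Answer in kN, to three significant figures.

I = πd⁴/64 = π×39.0⁴/64 = 113600 mm⁴.
Effective length L_e = KL = 0.7×2.73 m = 1911 mm.
Euler critical load P_cr = π²EI/L_e² = π²×199000×113600/1911² = 61070 N.
P_allow = P_cr/n = 61070/4.88 = 12520 N.

P_allow = 12.5 kN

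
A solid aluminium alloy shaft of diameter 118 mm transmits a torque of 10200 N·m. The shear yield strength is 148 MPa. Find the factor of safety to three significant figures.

n = 4.68

τ = 16T/(πd³) = 16×1.0200×10^7/(π×118³) = 31.62 MPa.
n = τ_limit/τ = 148/31.62 = 4.681.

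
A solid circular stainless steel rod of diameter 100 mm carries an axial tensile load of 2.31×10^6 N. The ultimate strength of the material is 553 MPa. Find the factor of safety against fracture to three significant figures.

n = 1.88

A = πd²/4 = 7854 mm².
σ = F/A = 2310000/7854 = 294.1 MPa.
n = 553/294.1 = 1.880.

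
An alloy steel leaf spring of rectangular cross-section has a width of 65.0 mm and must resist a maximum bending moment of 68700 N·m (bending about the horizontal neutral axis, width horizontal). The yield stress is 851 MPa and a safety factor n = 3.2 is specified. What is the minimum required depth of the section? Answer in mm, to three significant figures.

σ_allow = 851/3.2 = 265.9 MPa.
For a rectangular section σ = 6M/(bh²), so h² = 6M/(b σ_allow) = 6×6.8700×10^7/(65.0×265.9) = 23850 mm².
h = 154.4 mm.

h = 154 mm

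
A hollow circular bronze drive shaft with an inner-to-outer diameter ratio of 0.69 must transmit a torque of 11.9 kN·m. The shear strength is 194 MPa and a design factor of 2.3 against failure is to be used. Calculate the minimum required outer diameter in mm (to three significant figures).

τ_allow = 194/2.3 = 84.35 MPa.
For a hollow shaft τ = 16T/[πd_o³(1−k⁴)] with k = 0.69, so 1−k⁴ = 0.7733.
d_o³ = 16T/[π τ_allow (1−k⁴)] = 16×1.1900×10^7/(π×84.35×0.7733) = 929100 mm³.
d_o = 97.58 mm.

d_o = 97.6 mm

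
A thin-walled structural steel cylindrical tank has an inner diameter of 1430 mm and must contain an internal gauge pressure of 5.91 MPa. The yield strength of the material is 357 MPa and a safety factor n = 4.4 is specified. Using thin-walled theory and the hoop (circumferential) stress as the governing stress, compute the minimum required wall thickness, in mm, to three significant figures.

σ_allow = 357/4.4 = 81.14 MPa.
Hoop stress σ_h = pD/(2t), so t = pD/(2σ_allow) = 5.91×1430/(2×81.14) = 52.08 mm.

t = 52.1 mm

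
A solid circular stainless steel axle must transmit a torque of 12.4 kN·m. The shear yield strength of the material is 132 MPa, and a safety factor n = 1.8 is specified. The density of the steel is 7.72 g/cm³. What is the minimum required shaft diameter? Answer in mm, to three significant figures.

d = 95.1 mm

Allowable shear stress τ_allow = 132/1.8 = 73.33 MPa.
For a solid shaft τ = 16T/(πd³), so d³ = 16T/(π τ_allow) = 16×1.2400×10^7/(π×73.33) = 861200 mm³.
d = (861200)^(1/3) = 95.14 mm.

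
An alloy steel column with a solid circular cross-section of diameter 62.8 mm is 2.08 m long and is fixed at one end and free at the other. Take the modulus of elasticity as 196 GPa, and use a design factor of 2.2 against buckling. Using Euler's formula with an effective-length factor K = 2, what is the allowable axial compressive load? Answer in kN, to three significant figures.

P_allow = 38.8 kN

I = πd⁴/64 = π×62.8⁴/64 = 763500 mm⁴.
Effective length L_e = KL = 2×2.08 m = 4160 mm.
Euler critical load P_cr = π²EI/L_e² = π²×196000×763500/4160² = 85340 N.
P_allow = P_cr/n = 85340/2.2 = 38790 N.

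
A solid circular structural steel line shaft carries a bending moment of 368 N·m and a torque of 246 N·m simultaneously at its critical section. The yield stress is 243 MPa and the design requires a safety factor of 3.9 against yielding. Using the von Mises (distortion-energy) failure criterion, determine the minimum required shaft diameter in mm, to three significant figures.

σ_allow = σ_y/n = 243/3.9 = 62.31 MPa.
For a solid shaft σ_b = 32M/(πd³) and τ = 16T/(πd³), so the von Mises stress is σ' = (16/πd³)·√(4M²+3T²).
√(4M²+3T²) = √(4×(368000)² + 3×(246000)²) = 850400 N·mm.
d³ = 16×850400/(π×62.31) = 69510 mm³.
d = 41.12 mm.

d = 41.1 mm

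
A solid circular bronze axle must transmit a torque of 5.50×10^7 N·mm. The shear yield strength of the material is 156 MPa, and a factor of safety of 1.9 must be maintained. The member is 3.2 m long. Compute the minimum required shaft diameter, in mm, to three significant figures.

Allowable shear stress τ_allow = 156/1.9 = 82.11 MPa.
For a solid shaft τ = 16T/(πd³), so d³ = 16T/(π τ_allow) = 16×5.5000×10^7/(π×82.11) = 3.412×10^6 mm³.
d = (3.412×10^6)^(1/3) = 150.5 mm.

d = 151 mm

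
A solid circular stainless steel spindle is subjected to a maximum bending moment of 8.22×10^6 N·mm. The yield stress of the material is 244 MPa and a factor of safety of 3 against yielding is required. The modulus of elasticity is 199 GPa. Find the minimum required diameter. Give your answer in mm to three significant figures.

d = 101 mm

σ_allow = 244/3 = 81.33 MPa.
For a solid circular section σ = 32M/(πd³), so d³ = 32M/(π σ_allow) = 32×8220000/(π×81.33) = 1.029×10^6 mm³.
d = 101.0 mm.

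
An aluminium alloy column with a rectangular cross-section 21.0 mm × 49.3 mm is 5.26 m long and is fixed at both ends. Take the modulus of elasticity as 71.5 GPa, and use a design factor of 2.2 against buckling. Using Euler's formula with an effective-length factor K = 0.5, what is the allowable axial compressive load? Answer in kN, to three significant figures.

P_allow = 1.76 kN

Buckling occurs about the weak axis: I_min = h·b³/12 = 49.3×21.0³/12 = 38050 mm⁴ (b = 21.0 mm is the smaller dimension).
Effective length L_e = KL = 0.5×5.26 m = 2630 mm.
Euler critical load P_cr = π²EI/L_e² = π²×71500×38050/2630² = 3882 N.
P_allow = P_cr/n = 3882/2.2 = 1764 N.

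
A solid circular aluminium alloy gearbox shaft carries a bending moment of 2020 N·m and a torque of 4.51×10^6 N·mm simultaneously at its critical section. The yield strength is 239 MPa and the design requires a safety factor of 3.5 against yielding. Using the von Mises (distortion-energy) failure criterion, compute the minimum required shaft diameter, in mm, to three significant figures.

σ_allow = σ_y/n = 239/3.5 = 68.29 MPa.
For a solid shaft σ_b = 32M/(πd³) and τ = 16T/(πd³), so the von Mises stress is σ' = (16/πd³)·√(4M²+3T²).
√(4M²+3T²) = √(4×(2.020×10^6)² + 3×(4.510×10^6)²) = 8.794×10^6 N·mm.
d³ = 16×8.794×10^6/(π×68.29) = 655900 mm³.
d = 86.89 mm.

d = 86.9 mm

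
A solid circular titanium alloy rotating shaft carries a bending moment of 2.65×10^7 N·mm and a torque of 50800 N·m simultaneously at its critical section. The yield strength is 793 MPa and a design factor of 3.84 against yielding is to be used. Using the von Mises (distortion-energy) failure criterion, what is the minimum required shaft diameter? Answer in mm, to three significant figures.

d = 136 mm

σ_allow = σ_y/n = 793/3.84 = 206.5 MPa.
For a solid shaft σ_b = 32M/(πd³) and τ = 16T/(πd³), so the von Mises stress is σ' = (16/πd³)·√(4M²+3T²).
√(4M²+3T²) = √(4×(2.650×10^7)² + 3×(5.080×10^7)²) = 1.027×10^8 N·mm.
d³ = 16×1.027×10^8/(π×206.5) = 2.533×10^6 mm³.
d = 136.3 mm.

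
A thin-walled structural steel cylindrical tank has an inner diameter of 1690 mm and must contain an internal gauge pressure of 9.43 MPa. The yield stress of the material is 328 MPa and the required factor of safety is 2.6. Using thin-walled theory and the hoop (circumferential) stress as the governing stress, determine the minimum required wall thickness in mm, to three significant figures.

σ_allow = 328/2.6 = 126.2 MPa.
Hoop stress σ_h = pD/(2t), so t = pD/(2σ_allow) = 9.43×1690/(2×126.2) = 63.16 mm.

t = 63.2 mm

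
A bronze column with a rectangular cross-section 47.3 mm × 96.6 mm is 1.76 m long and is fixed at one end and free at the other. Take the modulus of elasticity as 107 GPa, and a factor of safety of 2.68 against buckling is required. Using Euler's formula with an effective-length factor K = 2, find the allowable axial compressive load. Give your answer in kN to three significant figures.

P_allow = 27.1 kN

Buckling occurs about the weak axis: I_min = h·b³/12 = 96.6×47.3³/12 = 851900 mm⁴ (b = 47.3 mm is the smaller dimension).
Effective length L_e = KL = 2×1.76 m = 3520 mm.
Euler critical load P_cr = π²EI/L_e² = π²×107000×851900/3520² = 72610 N.
P_allow = P_cr/n = 72610/2.68 = 27090 N.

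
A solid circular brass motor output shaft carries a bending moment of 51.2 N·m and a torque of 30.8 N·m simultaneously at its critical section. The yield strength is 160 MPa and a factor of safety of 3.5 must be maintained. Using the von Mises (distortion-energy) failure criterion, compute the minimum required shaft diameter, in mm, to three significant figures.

σ_allow = σ_y/n = 160/3.5 = 45.71 MPa.
For a solid shaft σ_b = 32M/(πd³) and τ = 16T/(πd³), so the von Mises stress is σ' = (16/πd³)·√(4M²+3T²).
√(4M²+3T²) = √(4×(51200)² + 3×(30800)²) = 115500 N·mm.
d³ = 16×115500/(π×45.71) = 12860 mm³.
d = 23.43 mm.

d = 23.4 mm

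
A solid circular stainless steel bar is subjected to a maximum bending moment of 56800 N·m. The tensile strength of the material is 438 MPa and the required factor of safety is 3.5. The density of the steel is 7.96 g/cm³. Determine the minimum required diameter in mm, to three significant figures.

σ_allow = 438/3.5 = 125.1 MPa.
For a solid circular section σ = 32M/(πd³), so d³ = 32M/(π σ_allow) = 32×5.6800×10^7/(π×125.1) = 4.623×10^6 mm³.
d = 166.6 mm.

d = 167 mm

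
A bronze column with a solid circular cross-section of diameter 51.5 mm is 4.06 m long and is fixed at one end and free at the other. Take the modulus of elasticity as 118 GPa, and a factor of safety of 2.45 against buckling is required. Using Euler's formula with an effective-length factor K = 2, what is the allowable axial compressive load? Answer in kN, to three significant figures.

I = πd⁴/64 = π×51.5⁴/64 = 345300 mm⁴.
Effective length L_e = KL = 2×4.06 m = 8120 mm.
Euler critical load P_cr = π²EI/L_e² = π²×118000×345300/8120² = 6099 N.
P_allow = P_cr/n = 6099/2.45 = 2489 N.

P_allow = 2.49 kN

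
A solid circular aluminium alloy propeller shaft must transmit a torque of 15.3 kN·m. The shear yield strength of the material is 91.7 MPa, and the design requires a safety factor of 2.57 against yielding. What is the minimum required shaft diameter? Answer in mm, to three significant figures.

Allowable shear stress τ_allow = 91.7/2.57 = 35.68 MPa.
For a solid shaft τ = 16T/(πd³), so d³ = 16T/(π τ_allow) = 16×1.5300×10^7/(π×35.68) = 2.184×10^6 mm³.
d = (2.184×10^6)^(1/3) = 129.7 mm.

d = 130 mm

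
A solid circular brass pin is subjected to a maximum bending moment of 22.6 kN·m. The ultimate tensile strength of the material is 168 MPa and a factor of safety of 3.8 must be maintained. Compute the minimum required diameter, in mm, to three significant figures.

σ_allow = 168/3.8 = 44.21 MPa.
For a solid circular section σ = 32M/(πd³), so d³ = 32M/(π σ_allow) = 32×2.2600×10^7/(π×44.21) = 5.207×10^6 mm³.
d = 173.3 mm.

d = 173 mm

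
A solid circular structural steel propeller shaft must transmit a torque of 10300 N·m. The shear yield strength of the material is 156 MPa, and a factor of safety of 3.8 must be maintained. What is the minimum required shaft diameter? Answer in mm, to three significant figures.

Allowable shear stress τ_allow = 156/3.8 = 41.05 MPa.
For a solid shaft τ = 16T/(πd³), so d³ = 16T/(π τ_allow) = 16×1.0300×10^7/(π×41.05) = 1.278×10^6 mm³.
d = (1.278×10^6)^(1/3) = 108.5 mm.

d = 109 mm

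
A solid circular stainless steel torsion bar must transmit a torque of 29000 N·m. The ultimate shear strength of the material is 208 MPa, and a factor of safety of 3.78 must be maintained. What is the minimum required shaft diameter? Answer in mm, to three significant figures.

Allowable shear stress τ_allow = 208/3.78 = 55.03 MPa.
For a solid shaft τ = 16T/(πd³), so d³ = 16T/(π τ_allow) = 16×2.9000×10^7/(π×55.03) = 2.684×10^6 mm³.
d = (2.684×10^6)^(1/3) = 139.0 mm.

d = 139 mm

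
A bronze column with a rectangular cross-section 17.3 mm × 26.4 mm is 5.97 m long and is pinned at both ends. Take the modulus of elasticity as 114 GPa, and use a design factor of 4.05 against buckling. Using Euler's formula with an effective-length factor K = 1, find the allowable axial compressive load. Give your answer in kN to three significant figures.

Buckling occurs about the weak axis: I_min = h·b³/12 = 26.4×17.3³/12 = 11390 mm⁴ (b = 17.3 mm is the smaller dimension).
Effective length L_e = KL = 1×5.97 m = 5970 mm.
Euler critical load P_cr = π²EI/L_e² = π²×114000×11390/5970² = 359.6 N.
P_allow = P_cr/n = 359.6/4.05 = 88.79 N.

P_allow = 0.0888 kN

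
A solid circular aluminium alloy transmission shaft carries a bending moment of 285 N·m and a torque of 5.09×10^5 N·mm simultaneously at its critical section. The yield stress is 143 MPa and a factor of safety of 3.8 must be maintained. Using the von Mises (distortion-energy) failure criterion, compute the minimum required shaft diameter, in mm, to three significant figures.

σ_allow = σ_y/n = 143/3.8 = 37.63 MPa.
For a solid shaft σ_b = 32M/(πd³) and τ = 16T/(πd³), so the von Mises stress is σ' = (16/πd³)·√(4M²+3T²).
√(4M²+3T²) = √(4×(285000)² + 3×(509000)²) = 1.050×10^6 N·mm.
d³ = 16×1.050×10^6/(π×37.63) = 142100 mm³.
d = 52.18 mm.

d = 52.2 mm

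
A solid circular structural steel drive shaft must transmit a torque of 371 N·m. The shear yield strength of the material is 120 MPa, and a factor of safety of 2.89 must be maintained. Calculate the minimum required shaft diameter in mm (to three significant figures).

Allowable shear stress τ_allow = 120/2.89 = 41.52 MPa.
For a solid shaft τ = 16T/(πd³), so d³ = 16T/(π τ_allow) = 16×371000/(π×41.52) = 45510 mm³.
d = (45510)^(1/3) = 35.70 mm.

d = 35.7 mm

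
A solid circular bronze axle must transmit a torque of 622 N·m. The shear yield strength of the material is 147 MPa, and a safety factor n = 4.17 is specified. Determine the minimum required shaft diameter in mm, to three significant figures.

Allowable shear stress τ_allow = 147/4.17 = 35.25 MPa.
For a solid shaft τ = 16T/(πd³), so d³ = 16T/(π τ_allow) = 16×622000/(π×35.25) = 89860 mm³.
d = (89860)^(1/3) = 44.79 mm.

d = 44.8 mm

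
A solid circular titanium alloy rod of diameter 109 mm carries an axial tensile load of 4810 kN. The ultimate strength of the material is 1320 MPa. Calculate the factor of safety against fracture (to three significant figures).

A = πd²/4 = 9331 mm².
σ = F/A = 4810000/9331 = 515.5 MPa.
n = 1320/515.5 = 2.561.

n = 2.56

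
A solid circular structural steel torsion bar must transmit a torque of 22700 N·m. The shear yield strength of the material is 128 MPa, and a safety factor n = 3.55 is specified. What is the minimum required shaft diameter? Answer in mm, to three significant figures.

Allowable shear stress τ_allow = 128/3.55 = 36.06 MPa.
For a solid shaft τ = 16T/(πd³), so d³ = 16T/(π τ_allow) = 16×2.2700×10^7/(π×36.06) = 3.206×10^6 mm³.
d = (3.206×10^6)^(1/3) = 147.5 mm.

d = 147 mm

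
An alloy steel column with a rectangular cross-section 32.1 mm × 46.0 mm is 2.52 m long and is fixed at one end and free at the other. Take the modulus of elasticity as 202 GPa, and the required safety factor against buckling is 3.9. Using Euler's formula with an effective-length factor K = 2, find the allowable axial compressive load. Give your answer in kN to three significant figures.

Buckling occurs about the weak axis: I_min = h·b³/12 = 46.0×32.1³/12 = 126800 mm⁴ (b = 32.1 mm is the smaller dimension).
Effective length L_e = KL = 2×2.52 m = 5040 mm.
Euler critical load P_cr = π²EI/L_e² = π²×202000×126800/5040² = 9951 N.
P_allow = P_cr/n = 9951/3.9 = 2552 N.

P_allow = 2.55 kN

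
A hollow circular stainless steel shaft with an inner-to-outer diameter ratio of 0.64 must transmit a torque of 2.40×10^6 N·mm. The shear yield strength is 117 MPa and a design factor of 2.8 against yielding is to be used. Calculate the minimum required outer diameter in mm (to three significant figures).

τ_allow = 117/2.8 = 41.79 MPa.
For a hollow shaft τ = 16T/[πd_o³(1−k⁴)] with k = 0.64, so 1−k⁴ = 0.8322.
d_o³ = 16T/[π τ_allow (1−k⁴)] = 16×2400000/(π×41.79×0.8322) = 351500 mm³.
d_o = 70.57 mm.

d_o = 70.6 mm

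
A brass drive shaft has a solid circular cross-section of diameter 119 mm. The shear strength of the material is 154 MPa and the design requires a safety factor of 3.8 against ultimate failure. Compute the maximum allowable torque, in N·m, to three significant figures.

T_allow = 13400 N·m

τ_allow = 154/3.8 = 40.53 MPa.
For a solid shaft T_allow = τ_allow·πd³/16; πd³/16 = π×119³/16 = 330900 mm³.
T_allow = 40.53×330900 = 1.341×10^7 N·mm = 13410 N·m.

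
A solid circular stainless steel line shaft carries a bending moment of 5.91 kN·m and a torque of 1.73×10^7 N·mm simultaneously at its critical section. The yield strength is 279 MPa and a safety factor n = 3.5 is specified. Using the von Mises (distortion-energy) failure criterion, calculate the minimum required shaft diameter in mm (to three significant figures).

d = 127 mm

σ_allow = σ_y/n = 279/3.5 = 79.71 MPa.
For a solid shaft σ_b = 32M/(πd³) and τ = 16T/(πd³), so the von Mises stress is σ' = (16/πd³)·√(4M²+3T²).
√(4M²+3T²) = √(4×(5.910×10^6)² + 3×(1.730×10^7)²) = 3.221×10^7 N·mm.
d³ = 16×3.221×10^7/(π×79.71) = 2.058×10^6 mm³.
d = 127.2 mm.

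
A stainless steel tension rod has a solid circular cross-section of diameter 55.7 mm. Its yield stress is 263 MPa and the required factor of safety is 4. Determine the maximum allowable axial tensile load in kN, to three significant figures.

F_allow = 160 kN

σ_allow = 263/4 = 65.75 MPa.
A = πd²/4 = π×55.7²/4 = 2437 mm².
F_allow = σ_allow × A = 65.75×2437 = 160200 N.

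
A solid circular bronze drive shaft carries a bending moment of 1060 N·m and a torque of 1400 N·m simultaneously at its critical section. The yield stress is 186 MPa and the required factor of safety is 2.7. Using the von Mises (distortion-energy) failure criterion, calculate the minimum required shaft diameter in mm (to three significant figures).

d = 62.0 mm

σ_allow = σ_y/n = 186/2.7 = 68.89 MPa.
For a solid shaft σ_b = 32M/(πd³) and τ = 16T/(πd³), so the von Mises stress is σ' = (16/πd³)·√(4M²+3T²).
√(4M²+3T²) = √(4×(1.060×10^6)² + 3×(1.400×10^6)²) = 3.221×10^6 N·mm.
d³ = 16×3.221×10^6/(π×68.89) = 238100 mm³.
d = 61.98 mm.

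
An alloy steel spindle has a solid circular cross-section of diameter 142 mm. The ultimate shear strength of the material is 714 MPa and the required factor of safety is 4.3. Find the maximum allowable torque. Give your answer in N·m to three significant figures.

τ_allow = 714/4.3 = 166.0 MPa.
For a solid shaft T_allow = τ_allow·πd³/16; πd³/16 = π×142³/16 = 562200 mm³.
T_allow = 166.0×562200 = 9.335×10^7 N·mm = 93350 N·m.

T_allow = 93400 N·m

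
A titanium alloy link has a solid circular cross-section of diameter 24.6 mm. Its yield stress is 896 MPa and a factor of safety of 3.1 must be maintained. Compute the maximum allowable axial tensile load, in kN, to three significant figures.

F_allow = 137 kN

σ_allow = 896/3.1 = 289.0 MPa.
A = πd²/4 = π×24.6²/4 = 475.3 mm².
F_allow = σ_allow × A = 289.0×475.3 = 137400 N.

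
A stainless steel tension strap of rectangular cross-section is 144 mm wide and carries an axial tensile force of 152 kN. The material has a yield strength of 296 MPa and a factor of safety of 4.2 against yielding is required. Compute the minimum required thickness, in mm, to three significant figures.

σ_allow = 296/4.2 = 70.48 MPa.
Required area A = F/σ_allow = 152000/70.48 = 2157 mm².
t = A/w = 2157/144 = 14.98 mm.

t = 15.0 mm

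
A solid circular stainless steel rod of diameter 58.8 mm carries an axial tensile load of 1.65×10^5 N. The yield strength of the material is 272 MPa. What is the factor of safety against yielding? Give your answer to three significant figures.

A = πd²/4 = 2715 mm².
σ = F/A = 165000/2715 = 60.76 MPa.
n = 272/60.76 = 4.476.

n = 4.48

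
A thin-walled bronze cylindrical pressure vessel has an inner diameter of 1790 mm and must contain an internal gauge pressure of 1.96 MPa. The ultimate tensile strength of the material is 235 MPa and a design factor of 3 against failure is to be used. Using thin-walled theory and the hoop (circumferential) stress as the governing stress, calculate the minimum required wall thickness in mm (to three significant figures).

σ_allow = 235/3 = 78.33 MPa.
Hoop stress σ_h = pD/(2t), so t = pD/(2σ_allow) = 1.96×1790/(2×78.33) = 22.39 mm.

t = 22.4 mm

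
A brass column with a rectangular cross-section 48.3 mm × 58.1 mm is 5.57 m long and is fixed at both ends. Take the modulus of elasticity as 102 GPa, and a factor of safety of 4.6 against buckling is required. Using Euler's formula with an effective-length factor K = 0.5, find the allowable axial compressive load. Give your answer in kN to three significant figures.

P_allow = 15.4 kN

Buckling occurs about the weak axis: I_min = h·b³/12 = 58.1×48.3³/12 = 545600 mm⁴ (b = 48.3 mm is the smaller dimension).
Effective length L_e = KL = 0.5×5.57 m = 2785 mm.
Euler critical load P_cr = π²EI/L_e² = π²×102000×545600/2785² = 70810 N.
P_allow = P_cr/n = 70810/4.6 = 15390 N.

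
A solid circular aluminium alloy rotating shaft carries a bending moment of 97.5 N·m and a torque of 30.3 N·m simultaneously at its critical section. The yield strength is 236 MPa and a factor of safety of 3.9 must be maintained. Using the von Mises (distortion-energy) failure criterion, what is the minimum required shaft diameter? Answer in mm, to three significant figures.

σ_allow = σ_y/n = 236/3.9 = 60.51 MPa.
For a solid shaft σ_b = 32M/(πd³) and τ = 16T/(πd³), so the von Mises stress is σ' = (16/πd³)·√(4M²+3T²).
√(4M²+3T²) = √(4×(97500)² + 3×(30300)²) = 201900 N·mm.
d³ = 16×201900/(π×60.51) = 17000 mm³.
d = 25.71 mm.

d = 25.7 mm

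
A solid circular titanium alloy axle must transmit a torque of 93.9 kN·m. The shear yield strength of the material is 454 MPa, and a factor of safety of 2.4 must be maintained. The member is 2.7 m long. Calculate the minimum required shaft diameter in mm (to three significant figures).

Allowable shear stress τ_allow = 454/2.4 = 189.2 MPa.
For a solid shaft τ = 16T/(πd³), so d³ = 16T/(π τ_allow) = 16×9.3900×10^7/(π×189.2) = 2.528×10^6 mm³.
d = (2.528×10^6)^(1/3) = 136.2 mm.

d = 136 mm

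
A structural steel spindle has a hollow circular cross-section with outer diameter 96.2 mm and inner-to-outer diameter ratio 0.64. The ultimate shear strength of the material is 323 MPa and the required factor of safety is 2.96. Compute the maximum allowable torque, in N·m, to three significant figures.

T_allow = 15900 N·m

τ_allow = 323/2.96 = 109.1 MPa.
For a hollow shaft T_allow = τ_allow·πd_o³(1−k⁴)/16 with 1−k⁴ = 0.8322, so πd_o³(1−k⁴)/16 = 145500 mm³.
T_allow = 109.1×145500 = 1.587×10^7 N·mm = 15870 N·m.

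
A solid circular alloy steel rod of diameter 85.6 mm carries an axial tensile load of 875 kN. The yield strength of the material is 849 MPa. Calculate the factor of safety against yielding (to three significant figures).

n = 5.58

A = πd²/4 = 5755 mm².
σ = F/A = 875000/5755 = 152.0 MPa.
n = 849/152.0 = 5.584.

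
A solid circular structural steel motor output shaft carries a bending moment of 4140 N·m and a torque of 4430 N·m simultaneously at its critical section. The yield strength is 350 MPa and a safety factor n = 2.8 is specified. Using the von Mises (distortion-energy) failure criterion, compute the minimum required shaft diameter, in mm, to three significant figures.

d = 77.2 mm

σ_allow = σ_y/n = 350/2.8 = 125.0 MPa.
For a solid shaft σ_b = 32M/(πd³) and τ = 16T/(πd³), so the von Mises stress is σ' = (16/πd³)·√(4M²+3T²).
√(4M²+3T²) = √(4×(4.140×10^6)² + 3×(4.430×10^6)²) = 1.129×10^7 N·mm.
d³ = 16×1.129×10^7/(π×125.0) = 459900 mm³.
d = 77.19 mm.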